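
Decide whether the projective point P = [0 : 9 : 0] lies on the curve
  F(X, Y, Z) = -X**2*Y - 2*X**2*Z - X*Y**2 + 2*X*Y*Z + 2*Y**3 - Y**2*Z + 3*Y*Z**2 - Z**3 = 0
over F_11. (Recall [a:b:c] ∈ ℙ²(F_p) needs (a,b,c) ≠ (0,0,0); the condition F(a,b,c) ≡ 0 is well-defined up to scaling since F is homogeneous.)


F(0,9,0) ≡ 6 (mod 11); P is NOT on the curve.

Evaluate F(0, 9, 0) term-by-term (mod 11).
  -X**2*Y ↦ -1·0·9·1 = 0
  -2*X**2*Z ↦ -2·0·1·0 = 0
  -X*Y**2 ↦ -1·0·81·1 = 0
  2*X*Y*Z ↦ 2·0·9·0 = 0
  2*Y**3 ↦ 2·1·729·1 = 1458
  -Y**2*Z ↦ -1·1·81·0 = 0
  3*Y*Z**2 ↦ 3·1·9·0 = 0
  -Z**3 ↦ -1·1·1·0 = 0
Sum: F(0, 9, 0) = (0) + (0) + (0) + (0) + (1458) + (0) + (0) + (0) = 1458.
Reducing mod 11: 1458 ≡ 6 (mod 11).
Since F(a, b, c) ≡ 6 ≠ 0 (mod 11), P does NOT lie on the curve.


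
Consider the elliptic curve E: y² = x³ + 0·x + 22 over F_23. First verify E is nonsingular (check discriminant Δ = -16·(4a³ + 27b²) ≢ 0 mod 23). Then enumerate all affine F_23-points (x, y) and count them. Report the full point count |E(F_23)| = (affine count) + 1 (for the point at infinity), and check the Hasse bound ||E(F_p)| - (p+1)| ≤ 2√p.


Affine points = {(1, 0), (3, 7), (3, 16), (5, 3), (5, 20), (6, 10), (6, 13), (12, 5), (12, 18), (14, 11), (14, 12), (15, 4), (15, 19), (16, 1), (16, 22), (17, 6), (17, 17), (18, 9), (18, 14), (19, 2), (19, 21), (20, 8), (20, 15)}; affine count = 23; |E(F_23)| = 24.

Discriminant check: Δ ∝ 4a³ + 27b² = 4·0³ + 27·22² = 4·0 + 27·484 ≡ 4 (mod 23). Nonzero ⇒ E is nonsingular.
For each x ∈ F_23, compute rhs = x³ + 0·x + 22 mod 23, then count y ∈ F_23 with y² ≡ rhs.
  x = 0: rhs = 22, matching y values: none (0 points).
  x = 1: rhs = 0, matching y values: 0 (1 points).
  x = 2: rhs = 7, matching y values: none (0 points).
  x = 3: rhs = 3, matching y values: 7, 16 (2 points).
  x = 4: rhs = 17, matching y values: none (0 points).
  x = 5: rhs = 9, matching y values: 3, 20 (2 points).
  x = 6: rhs = 8, matching y values: 10, 13 (2 points).
  x = 7: rhs = 20, matching y values: none (0 points).
  x = 8: rhs = 5, matching y values: none (0 points).
  x = 9: rhs = 15, matching y values: none (0 points).
  x = 10: rhs = 10, matching y values: none (0 points).
  x = 11: rhs = 19, matching y values: none (0 points).
  x = 12: rhs = 2, matching y values: 5, 18 (2 points).
  x = 13: rhs = 11, matching y values: none (0 points).
  x = 14: rhs = 6, matching y values: 11, 12 (2 points).
  x = 15: rhs = 16, matching y values: 4, 19 (2 points).
  x = 16: rhs = 1, matching y values: 1, 22 (2 points).
  x = 17: rhs = 13, matching y values: 6, 17 (2 points).
  x = 18: rhs = 12, matching y values: 9, 14 (2 points).
  x = 19: rhs = 4, matching y values: 2, 21 (2 points).
  x = 20: rhs = 18, matching y values: 8, 15 (2 points).
  x = 21: rhs = 14, matching y values: none (0 points).
  x = 22: rhs = 21, matching y values: none (0 points).
Total affine count: 23.
Full point count |E(F_23)| = 23 + 1 = 24.
Hasse bound: |24 − (23+1)| = |0| = 0 ≤ 2√23 ≈ 9.5917 ✓.


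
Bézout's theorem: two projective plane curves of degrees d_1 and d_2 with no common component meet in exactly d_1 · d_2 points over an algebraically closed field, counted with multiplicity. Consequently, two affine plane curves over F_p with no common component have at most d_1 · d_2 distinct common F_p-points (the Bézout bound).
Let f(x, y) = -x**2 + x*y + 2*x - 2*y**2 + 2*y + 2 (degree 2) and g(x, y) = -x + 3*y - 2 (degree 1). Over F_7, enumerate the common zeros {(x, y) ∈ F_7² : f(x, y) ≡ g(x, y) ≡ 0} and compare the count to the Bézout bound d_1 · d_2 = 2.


Common zeros: ∅; count = 0; Bézout bound = 2.

deg(f) = 2, deg(g) = 1, so Bézout bound = 2.
Scan x ∈ F_7. For each x, list the y ∈ F_7 with f(x, y) ≡ 0 and those with g(x, y) ≡ 0 (mod 7); the common zeros in that column are the intersection.
  x = 0: f ≡ 0 at y ∈ ∅; g ≡ 0 at y ∈ {3}; common: ∅.
  x = 1: f ≡ 0 at y ∈ ∅; g ≡ 0 at y ∈ {1}; common: ∅.
  x = 2: f ≡ 0 at y ∈ {4, 5}; g ≡ 0 at y ∈ {6}; common: ∅.
  x = 3: f ≡ 0 at y ∈ ∅; g ≡ 0 at y ∈ {4}; common: ∅.
  x = 4: f ≡ 0 at y ∈ {4, 6}; g ≡ 0 at y ∈ {2}; common: ∅.
  x = 5: f ≡ 0 at y ∈ {2, 5}; g ≡ 0 at y ∈ {0}; common: ∅.
  x = 6: f ≡ 0 at y ∈ {2}; g ≡ 0 at y ∈ {5}; common: ∅.
Collecting: common zeros = ∅, so the count is 0.
Comparison with the Bézout bound: 0 ≤ 2 = deg(f)·deg(g), as expected for curves with no common component (the affine F_7-count falls short of the bound because intersections may lie at infinity, over extension fields, or carry multiplicity).


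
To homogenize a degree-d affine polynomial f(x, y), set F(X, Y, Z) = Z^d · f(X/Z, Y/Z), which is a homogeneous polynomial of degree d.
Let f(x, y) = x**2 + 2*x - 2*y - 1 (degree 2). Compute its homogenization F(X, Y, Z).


F(X, Y, Z) = X**2 + 2*X*Z - 2*Y*Z - Z**2

deg(f) = 2.
Substitute x = X/Z, y = Y/Z into f, then multiply by Z^2.
  monomial 1·x^2·y^0 ↦ 1·X^2·Y^0·Z^0.
  monomial 2·x^1·y^0 ↦ 2·X^1·Y^0·Z^1.
  monomial -2·x^0·y^1 ↦ -2·X^0·Y^1·Z^1.
  monomial -1·x^0·y^0 ↦ -1·X^0·Y^0·Z^2.
Collecting: F(X, Y, Z) = X**2 + 2*X*Z - 2*Y*Z - Z**2.


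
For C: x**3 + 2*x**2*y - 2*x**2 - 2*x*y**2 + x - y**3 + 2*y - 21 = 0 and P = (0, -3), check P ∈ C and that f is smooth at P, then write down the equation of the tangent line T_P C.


Tangent line at P: -17*x - 25*y - 75 = 0.

Step 1: f(0, -3) = 0, so P lies on C.
Step 2: partial derivatives
  f_x(x, y) = 3*x**2 + 4*x*y - 4*x - 2*y**2 + 1, f_y(x, y) = 2*x**2 - 4*x*y - 3*y**2 + 2.
  f_x(P) = -17, f_y(P) = -25 (gradient nonzero, so P is smooth).
Step 3: tangent line at P: -17·(x − 0) + -25·(y − -3) = 0.
Expanding: -17*x - 25*y - 75 = 0.


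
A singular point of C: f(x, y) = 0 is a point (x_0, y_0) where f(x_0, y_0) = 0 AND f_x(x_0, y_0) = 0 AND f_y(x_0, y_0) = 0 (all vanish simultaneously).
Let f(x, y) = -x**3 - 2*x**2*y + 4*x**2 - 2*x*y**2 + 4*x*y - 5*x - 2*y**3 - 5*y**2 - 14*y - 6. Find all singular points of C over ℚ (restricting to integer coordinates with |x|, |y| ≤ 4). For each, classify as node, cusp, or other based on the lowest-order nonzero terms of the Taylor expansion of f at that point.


Singular points: {(3, -2)}; classification: node.

Compute partial derivatives:
  f_x = -3*x**2 - 4*x*y + 8*x - 2*y**2 + 4*y - 5.
  f_y = -2*x**2 - 4*x*y + 4*x - 6*y**2 - 10*y - 14.
Scan x_0 ∈ {−4, ..., 4}. For each x_0, f_y(x_0, y) is a polynomial in y; find its integer roots y ∈ {−4, ..., 4}, then test f_x and f at those candidates.
  x = -4: f_y(-4, y) = -6*y**2 + 6*y - 62; no integer root y with |y| ≤ 4.
  x = -3: f_y(-3, y) = -6*y**2 + 2*y - 44; no integer root y with |y| ≤ 4.
  x = -2: f_y(-2, y) = -6*y**2 - 2*y - 30; no integer root y with |y| ≤ 4.
  x = -1: f_y(-1, y) = -6*y**2 - 6*y - 20; no integer root y with |y| ≤ 4.
  x = 0: f_y(0, y) = -6*y**2 - 10*y - 14; no integer root y with |y| ≤ 4.
  x = 1: f_y(1, y) = -6*y**2 - 14*y - 12; no integer root y with |y| ≤ 4.
  x = 2: f_y(2, y) = -6*y**2 - 18*y - 14; no integer root y with |y| ≤ 4.
  x = 3: f_y(3, y) = -6*y**2 - 22*y - 20; vanishes at y ∈ {-2}. (3, -2): f_x = 0, f = 0 — SINGULAR.
  x = 4: f_y(4, y) = -6*y**2 - 26*y - 30; no integer root y with |y| ≤ 4.
Only singular point on the grid: (3, -2).
Classify: substitute x = 3 + u, y = -2 + v and expand: f = -u**3 - 2*u**2*v - u**2 - 2*u*v**2 - 2*v**3 + v**2.
No constant or linear terms (consistent with a singular point). Quadratic part: -u**2 + v**2. Cubic part: -u**3 - 2*u**2*v - 2*u*v**2 - 2*v**3.
The quadratic part v**2 - u**2 = (v − u)(v + u) splits into two distinct linear factors, so there are two distinct tangent lines y − -2 = ±(x − 3) — this is a node (ordinary double point).
Classification: node.


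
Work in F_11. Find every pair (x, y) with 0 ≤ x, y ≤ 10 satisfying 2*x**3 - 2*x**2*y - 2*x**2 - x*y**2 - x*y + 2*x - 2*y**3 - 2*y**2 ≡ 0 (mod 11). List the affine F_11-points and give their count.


Affine F_11-points: {(0, 0), (0, 10), (1, 3), (2, 4), (4, 4), (5, 9), (7, 9), (9, 5), (9, 8), (9, 9), (10, 4), (10, 5), (10, 7)}; count = 13.

For each of the 121 pairs (x, y) ∈ F_11², evaluate f(x, y) mod 11. Record the zeros.
  x = 0: [0↦0, 1↦7, 2↦9, 3↦5, 4↦5, 5↦8, 6↦2, 7↦8, 8↦3, 9↦8, 10↦0]  zeros at y ∈ {0, 10}
  x = 1: [0↦2, 1↦5, 2↦1, 3↦0, 4↦1, 5↦3, 6↦5, 7↦6, 8↦5, 9↦1, 10↦4]  zeros at y ∈ {3}
  x = 2: [0↦1, 1↦7, 2↦4, 3↦2, 4↦0, 5↦8, 6↦3, 7↦6, 8↦5, 9↦10, 10↦9]  zeros at y ∈ {4}
  x = 3: [0↦9, 1↦3, 2↦8, 3↦1, 4↦3, 5↦2, 6↦8, 7↦9, 8↦4, 9↦3, 10↦5]  zeros at y ∈ ∅
  x = 4: [0↦5, 1↦5, 2↦3, 3↦9, 4↦0, 5↦8, 6↦10, 7↦5, 8↦3, 9↦3, 10↦4]  zeros at y ∈ {4}
  x = 5: [0↦1, 1↦3, 2↦1, 3↦5, 4↦3, 5↦5, 6↦10, 7↦6, 8↦3, 9↦0, 10↦7]  zeros at y ∈ {9}
  x = 6: [0↦9, 1↦9, 2↦3, 3↦1, 4↦2, 5↦5, 6↦9, 7↦2, 8↦5, 9↦6, 10↦4]  zeros at y ∈ ∅
  x = 7: [0↦8, 1↦2, 2↦10, 3↦9, 4↦9, 5↦9, 6↦8, 7↦5, 8↦10, 9↦0, 10↦7]  zeros at y ∈ {9}
  x = 8: [0↦10, 1↦5, 2↦1, 3↦8, 4↦3, 5↦7, 6↦8, 7↦5, 8↦8, 9↦5, 10↦6]  zeros at y ∈ ∅
  x = 9: [0↦5, 1↦8, 2↦10, 3↦10, 4↦7, 5↦0, 6↦10, 7↦3, 8↦0, 9↦0, 10↦2]  zeros at y ∈ {5, 8, 9}
  x = 10: [0↦5, 1↦1, 2↦5, 3↦5, 4↦0, 5↦0, 6↦4, 7↦0, 8↦9, 9↦8, 10↦7]  zeros at y ∈ {4, 5, 7}
Collecting zeros: affine points = {(0, 0), (0, 10), (1, 3), (2, 4), (4, 4), (5, 9), (7, 9), (9, 5), (9, 8), (9, 9), (10, 4), (10, 5), (10, 7)}.
Total count |C(F_11)_aff| = 13.


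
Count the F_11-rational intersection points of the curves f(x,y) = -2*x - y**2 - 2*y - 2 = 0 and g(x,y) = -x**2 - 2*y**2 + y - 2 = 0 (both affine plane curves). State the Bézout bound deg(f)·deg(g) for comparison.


Common zeros: {(6, 2), (8, 6)}; count = 2; Bézout bound = 4.

deg(f) = 2, deg(g) = 2, so Bézout bound = 4.
Scan x ∈ F_11. For each x, list the y ∈ F_11 with f(x, y) ≡ 0 and those with g(x, y) ≡ 0 (mod 11); the common zeros in that column are the intersection.
  x = 0: f ≡ 0 at y ∈ ∅; g ≡ 0 at y ∈ ∅; common: ∅.
  x = 1: f ≡ 0 at y ∈ ∅; g ≡ 0 at y ∈ ∅; common: ∅.
  x = 2: f ≡ 0 at y ∈ ∅; g ≡ 0 at y ∈ ∅; common: ∅.
  x = 3: f ≡ 0 at y ∈ {1, 8}; g ≡ 0 at y ∈ {0, 6}; common: ∅.
  x = 4: f ≡ 0 at y ∈ ∅; g ≡ 0 at y ∈ {3}; common: ∅.
  x = 5: f ≡ 0 at y ∈ {10}; g ≡ 0 at y ∈ {2, 4}; common: ∅.
  x = 6: f ≡ 0 at y ∈ {2, 7}; g ≡ 0 at y ∈ {2, 4}; common: {2}.
  x = 7: f ≡ 0 at y ∈ ∅; g ≡ 0 at y ∈ {3}; common: ∅.
  x = 8: f ≡ 0 at y ∈ {3, 6}; g ≡ 0 at y ∈ {0, 6}; common: {6}.
  x = 9: f ≡ 0 at y ∈ {4, 5}; g ≡ 0 at y ∈ ∅; common: ∅.
  x = 10: f ≡ 0 at y ∈ {0, 9}; g ≡ 0 at y ∈ ∅; common: ∅.
Collecting: common zeros = {(6, 2), (8, 6)}, so the count is 2.
Comparison with the Bézout bound: 2 ≤ 4 = deg(f)·deg(g), as expected for curves with no common component (the affine F_11-count falls short of the bound because intersections may lie at infinity, over extension fields, or carry multiplicity).


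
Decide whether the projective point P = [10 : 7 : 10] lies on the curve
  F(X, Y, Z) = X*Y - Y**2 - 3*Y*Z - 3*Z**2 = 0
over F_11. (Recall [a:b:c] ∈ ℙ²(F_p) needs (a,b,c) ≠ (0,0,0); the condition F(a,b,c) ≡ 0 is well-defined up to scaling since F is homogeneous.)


F(10,7,10) ≡ 6 (mod 11); P is NOT on the curve.

Evaluate F(10, 7, 10) term-by-term (mod 11).
  X*Y ↦ 1·10·7·1 = 70
  -Y**2 ↦ -1·1·49·1 = -49
  -3*Y*Z ↦ -3·1·7·10 = -210
  -3*Z**2 ↦ -3·1·1·100 = -300
Sum: F(10, 7, 10) = (70) + (-49) + (-210) + (-300) = -489.
Reducing mod 11: -489 ≡ 6 (mod 11).
Since F(a, b, c) ≡ 6 ≠ 0 (mod 11), P does NOT lie on the curve.


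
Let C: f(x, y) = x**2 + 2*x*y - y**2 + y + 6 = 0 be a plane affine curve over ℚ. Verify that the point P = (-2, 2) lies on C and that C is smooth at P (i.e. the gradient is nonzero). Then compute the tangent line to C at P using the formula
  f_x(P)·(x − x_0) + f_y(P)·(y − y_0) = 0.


Tangent line at P: 14 - 7*y = 0.

Step 1: f(-2, 2) = 0, so P lies on C.
Step 2: partial derivatives
  f_x(x, y) = 2*x + 2*y, f_y(x, y) = 2*x - 2*y + 1.
  f_x(P) = 0, f_y(P) = -7 (gradient nonzero, so P is smooth).
Step 3: tangent line at P: 0·(x − -2) + -7·(y − 2) = 0.
Expanding: 14 - 7*y = 0.


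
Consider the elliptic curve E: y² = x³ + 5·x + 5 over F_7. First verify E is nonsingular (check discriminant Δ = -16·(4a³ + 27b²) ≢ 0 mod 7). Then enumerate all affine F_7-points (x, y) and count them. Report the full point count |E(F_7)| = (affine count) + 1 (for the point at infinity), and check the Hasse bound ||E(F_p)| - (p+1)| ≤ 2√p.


Affine points = {(1, 2), (1, 5), (2, 3), (2, 4), (5, 1), (5, 6)}; affine count = 6; |E(F_7)| = 7.

Discriminant check: Δ ∝ 4a³ + 27b² = 4·5³ + 27·5² = 4·125 + 27·25 ≡ 6 (mod 7). Nonzero ⇒ E is nonsingular.
For each x ∈ F_7, compute rhs = x³ + 5·x + 5 mod 7, then count y ∈ F_7 with y² ≡ rhs.
  x = 0: rhs = 5, matching y values: none (0 points).
  x = 1: rhs = 4, matching y values: 2, 5 (2 points).
  x = 2: rhs = 2, matching y values: 3, 4 (2 points).
  x = 3: rhs = 5, matching y values: none (0 points).
  x = 4: rhs = 5, matching y values: none (0 points).
  x = 5: rhs = 1, matching y values: 1, 6 (2 points).
  x = 6: rhs = 6, matching y values: none (0 points).
Total affine count: 6.
Full point count |E(F_7)| = 6 + 1 = 7.
Hasse bound: |7 − (7+1)| = |-1| = 1 ≤ 2√7 ≈ 5.2915 ✓.


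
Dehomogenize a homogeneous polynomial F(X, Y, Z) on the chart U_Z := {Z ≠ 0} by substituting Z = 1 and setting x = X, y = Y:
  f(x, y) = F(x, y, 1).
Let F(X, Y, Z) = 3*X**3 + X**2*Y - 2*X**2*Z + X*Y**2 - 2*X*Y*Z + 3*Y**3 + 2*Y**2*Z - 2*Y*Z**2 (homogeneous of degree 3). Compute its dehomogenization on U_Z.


f(x, y) = 3*x**3 + x**2*y - 2*x**2 + x*y**2 - 2*x*y + 3*y**3 + 2*y**2 - 2*y

On U_Z we set Z = 1. Each monomial c·X^i·Y^j·Z^k in F becomes c·x^i·y^j·1^k = c·x^i·y^j.
Substituting Z = 1: F(X, Y, 1) = 3*x**3 + x**2*y - 2*x**2 + x*y**2 - 2*x*y + 3*y**3 + 2*y**2 - 2*y.
Note: deg(f) ≤ deg(F) = 3; strict inequality happens when F is divisible by Z (lost terms).


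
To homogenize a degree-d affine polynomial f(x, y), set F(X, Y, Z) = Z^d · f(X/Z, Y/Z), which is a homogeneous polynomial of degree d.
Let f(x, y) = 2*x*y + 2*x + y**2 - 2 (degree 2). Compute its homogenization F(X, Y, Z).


F(X, Y, Z) = 2*X*Y + 2*X*Z + Y**2 - 2*Z**2

deg(f) = 2.
Substitute x = X/Z, y = Y/Z into f, then multiply by Z^2.
  monomial 2·x^1·y^1 ↦ 2·X^1·Y^1·Z^0.
  monomial 2·x^1·y^0 ↦ 2·X^1·Y^0·Z^1.
  monomial 1·x^0·y^2 ↦ 1·X^0·Y^2·Z^0.
  monomial -2·x^0·y^0 ↦ -2·X^0·Y^0·Z^2.
Collecting: F(X, Y, Z) = 2*X*Y + 2*X*Z + Y**2 - 2*Z**2.


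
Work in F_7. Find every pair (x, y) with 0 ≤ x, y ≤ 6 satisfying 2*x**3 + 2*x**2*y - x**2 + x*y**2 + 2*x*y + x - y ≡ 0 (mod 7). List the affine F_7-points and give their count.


Affine F_7-points: {(0, 0), (1, 5), (1, 6), (2, 0), (2, 5), (3, 5), (3, 6), (4, 2), (4, 4), (5, 1), (5, 4)}; count = 11.

For each of the 49 pairs (x, y) ∈ F_7², evaluate f(x, y) mod 7. Record the zeros.
  x = 0: [0↦0, 1↦6, 2↦5, 3↦4, 4↦3, 5↦2, 6↦1]  zeros at y ∈ {0}
  x = 1: [0↦2, 1↦6, 2↦5, 3↦6, 4↦2, 5↦0, 6↦0]  zeros at y ∈ {5, 6}
  x = 2: [0↦0, 1↦6, 2↦2, 3↦2, 4↦6, 5↦0, 6↦5]  zeros at y ∈ {0, 5}
  x = 3: [0↦6, 1↦4, 2↦1, 3↦4, 4↦6, 5↦0, 6↦0]  zeros at y ∈ {5, 6}
  x = 4: [0↦4, 1↦5, 2↦0, 3↦3, 4↦0, 5↦5, 6↦4]  zeros at y ∈ {2, 4}
  x = 5: [0↦6, 1↦0, 2↦4, 3↦4, 4↦0, 5↦6, 6↦1]  zeros at y ∈ {1, 4}
  x = 6: [0↦3, 1↦1, 2↦4, 3↦5, 4↦4, 5↦1, 6↦3]  zeros at y ∈ ∅
Collecting zeros: affine points = {(0, 0), (1, 5), (1, 6), (2, 0), (2, 5), (3, 5), (3, 6), (4, 2), (4, 4), (5, 1), (5, 4)}.
Total count |C(F_7)_aff| = 11.


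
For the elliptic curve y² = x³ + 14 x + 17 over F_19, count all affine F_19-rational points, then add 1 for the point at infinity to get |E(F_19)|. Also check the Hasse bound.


Affine points = {(0, 6), (0, 13), (4, 2), (4, 17), (9, 6), (9, 13), (10, 6), (10, 13), (11, 1), (11, 18), (15, 7), (15, 12), (16, 9), (16, 10), (17, 0)}; affine count = 15; |E(F_19)| = 16.

Discriminant check: Δ ∝ 4a³ + 27b² = 4·14³ + 27·17² = 4·2744 + 27·289 ≡ 7 (mod 19). Nonzero ⇒ E is nonsingular.
For each x ∈ F_19, compute rhs = x³ + 14·x + 17 mod 19, then count y ∈ F_19 with y² ≡ rhs.
  x = 0: rhs = 17, matching y values: 6, 13 (2 points).
  x = 1: rhs = 13, matching y values: none (0 points).
  x = 2: rhs = 15, matching y values: none (0 points).
  x = 3: rhs = 10, matching y values: none (0 points).
  x = 4: rhs = 4, matching y values: 2, 17 (2 points).
  x = 5: rhs = 3, matching y values: none (0 points).
  x = 6: rhs = 13, matching y values: none (0 points).
  x = 7: rhs = 2, matching y values: none (0 points).
  x = 8: rhs = 14, matching y values: none (0 points).
  x = 9: rhs = 17, matching y values: 6, 13 (2 points).
  x = 10: rhs = 17, matching y values: 6, 13 (2 points).
  x = 11: rhs = 1, matching y values: 1, 18 (2 points).
  x = 12: rhs = 13, matching y values: none (0 points).
  x = 13: rhs = 2, matching y values: none (0 points).
  x = 14: rhs = 12, matching y values: none (0 points).
  x = 15: rhs = 11, matching y values: 7, 12 (2 points).
  x = 16: rhs = 5, matching y values: 9, 10 (2 points).
  x = 17: rhs = 0, matching y values: 0 (1 points).
  x = 18: rhs = 2, matching y values: none (0 points).
Total affine count: 15.
Full point count |E(F_19)| = 15 + 1 = 16.
Hasse bound: |16 − (19+1)| = |-4| = 4 ≤ 2√19 ≈ 8.7178 ✓.


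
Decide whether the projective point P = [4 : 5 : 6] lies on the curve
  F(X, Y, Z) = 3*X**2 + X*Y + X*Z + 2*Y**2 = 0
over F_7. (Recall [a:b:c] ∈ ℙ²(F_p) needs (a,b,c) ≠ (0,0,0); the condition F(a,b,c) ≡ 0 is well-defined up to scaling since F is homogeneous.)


F(4,5,6) ≡ 2 (mod 7); P is NOT on the curve.

Evaluate F(4, 5, 6) term-by-term (mod 7).
  3*X**2 ↦ 3·16·1·1 = 48
  X*Y ↦ 1·4·5·1 = 20
  X*Z ↦ 1·4·1·6 = 24
  2*Y**2 ↦ 2·1·25·1 = 50
Sum: F(4, 5, 6) = (48) + (20) + (24) + (50) = 142.
Reducing mod 7: 142 ≡ 2 (mod 7).
Since F(a, b, c) ≡ 2 ≠ 0 (mod 7), P does NOT lie on the curve.


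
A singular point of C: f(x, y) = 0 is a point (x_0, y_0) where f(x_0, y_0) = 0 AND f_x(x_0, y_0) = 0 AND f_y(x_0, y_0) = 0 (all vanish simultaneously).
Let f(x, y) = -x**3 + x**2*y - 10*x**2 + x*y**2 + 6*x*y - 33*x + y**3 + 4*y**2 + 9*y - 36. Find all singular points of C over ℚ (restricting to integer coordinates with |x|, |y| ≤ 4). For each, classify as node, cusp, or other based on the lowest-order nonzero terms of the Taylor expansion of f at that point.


Singular points: {(-3, 0)}; classification: node.

Compute partial derivatives:
  f_x = -3*x**2 + 2*x*y - 20*x + y**2 + 6*y - 33.
  f_y = x**2 + 2*x*y + 6*x + 3*y**2 + 8*y + 9.
Scan x_0 ∈ {−4, ..., 4}. For each x_0, f_y(x_0, y) is a polynomial in y; find its integer roots y ∈ {−4, ..., 4}, then test f_x and f at those candidates.
  x = -4: f_y(-4, y) = 3*y**2 + 1; no integer root y with |y| ≤ 4.
  x = -3: f_y(-3, y) = 3*y**2 + 2*y; vanishes at y ∈ {0}. (-3, 0): f_x = 0, f = 0 — SINGULAR.
  x = -2: f_y(-2, y) = 3*y**2 + 4*y + 1; vanishes at y ∈ {-1}. (-2, -1): f_x = -6 ≠ 0.
  x = -1: f_y(-1, y) = 3*y**2 + 6*y + 4; no integer root y with |y| ≤ 4.
  x = 0: f_y(0, y) = 3*y**2 + 8*y + 9; no integer root y with |y| ≤ 4.
  x = 1: f_y(1, y) = 3*y**2 + 10*y + 16; no integer root y with |y| ≤ 4.
  x = 2: f_y(2, y) = 3*y**2 + 12*y + 25; no integer root y with |y| ≤ 4.
  x = 3: f_y(3, y) = 3*y**2 + 14*y + 36; no integer root y with |y| ≤ 4.
  x = 4: f_y(4, y) = 3*y**2 + 16*y + 49; no integer root y with |y| ≤ 4.
Only singular point on the grid: (-3, 0).
Classify: substitute x = -3 + u, y = 0 + v and expand: f = -u**3 + u**2*v - u**2 + u*v**2 + v**3 + v**2.
No constant or linear terms (consistent with a singular point). Quadratic part: -u**2 + v**2. Cubic part: -u**3 + u**2*v + u*v**2 + v**3.
The quadratic part v**2 - u**2 = (v − u)(v + u) splits into two distinct linear factors, so there are two distinct tangent lines y − 0 = ±(x − -3) — this is a node (ordinary double point).
Classification: node.


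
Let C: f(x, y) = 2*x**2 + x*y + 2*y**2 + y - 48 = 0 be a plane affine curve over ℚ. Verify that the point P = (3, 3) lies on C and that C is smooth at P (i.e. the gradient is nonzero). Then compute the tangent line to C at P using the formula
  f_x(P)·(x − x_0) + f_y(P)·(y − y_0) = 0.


Tangent line at P: 15*x + 16*y - 93 = 0.

Step 1: f(3, 3) = 0, so P lies on C.
Step 2: partial derivatives
  f_x(x, y) = 4*x + y, f_y(x, y) = x + 4*y + 1.
  f_x(P) = 15, f_y(P) = 16 (gradient nonzero, so P is smooth).
Step 3: tangent line at P: 15·(x − 3) + 16·(y − 3) = 0.
Expanding: 15*x + 16*y - 93 = 0.


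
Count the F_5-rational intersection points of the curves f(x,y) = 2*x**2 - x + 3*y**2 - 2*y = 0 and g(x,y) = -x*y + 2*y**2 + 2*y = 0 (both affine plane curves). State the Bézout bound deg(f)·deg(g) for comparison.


Common zeros: {(0, 0), (0, 4), (3, 0)}; count = 3; Bézout bound = 4.

deg(f) = 2, deg(g) = 2, so Bézout bound = 4.
Scan x ∈ F_5. For each x, list the y ∈ F_5 with f(x, y) ≡ 0 and those with g(x, y) ≡ 0 (mod 5); the common zeros in that column are the intersection.
  x = 0: f ≡ 0 at y ∈ {0, 4}; g ≡ 0 at y ∈ {0, 4}; common: {0, 4}.
  x = 1: f ≡ 0 at y ∈ ∅; g ≡ 0 at y ∈ {0, 2}; common: ∅.
  x = 2: f ≡ 0 at y ∈ ∅; g ≡ 0 at y ∈ {0}; common: ∅.
  x = 3: f ≡ 0 at y ∈ {0, 4}; g ≡ 0 at y ∈ {0, 3}; common: {0}.
  x = 4: f ≡ 0 at y ∈ ∅; g ≡ 0 at y ∈ {0, 1}; common: ∅.
Collecting: common zeros = {(0, 0), (0, 4), (3, 0)}, so the count is 3.
Comparison with the Bézout bound: 3 ≤ 4 = deg(f)·deg(g), as expected for curves with no common component (the affine F_5-count falls short of the bound because intersections may lie at infinity, over extension fields, or carry multiplicity).


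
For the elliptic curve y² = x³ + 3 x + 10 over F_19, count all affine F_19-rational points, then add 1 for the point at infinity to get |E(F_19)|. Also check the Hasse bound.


Affine points = {(2, 9), (2, 10), (5, 6), (5, 13), (6, 4), (6, 15), (9, 5), (9, 14), (11, 5), (11, 14), (12, 8), (12, 11), (13, 2), (13, 17), (18, 5), (18, 14)}; affine count = 16; |E(F_19)| = 17.

Discriminant check: Δ ∝ 4a³ + 27b² = 4·3³ + 27·10² = 4·27 + 27·100 ≡ 15 (mod 19). Nonzero ⇒ E is nonsingular.
For each x ∈ F_19, compute rhs = x³ + 3·x + 10 mod 19, then count y ∈ F_19 with y² ≡ rhs.
  x = 0: rhs = 10, matching y values: none (0 points).
  x = 1: rhs = 14, matching y values: none (0 points).
  x = 2: rhs = 5, matching y values: 9, 10 (2 points).
  x = 3: rhs = 8, matching y values: none (0 points).
  x = 4: rhs = 10, matching y values: none (0 points).
  x = 5: rhs = 17, matching y values: 6, 13 (2 points).
  x = 6: rhs = 16, matching y values: 4, 15 (2 points).
  x = 7: rhs = 13, matching y values: none (0 points).
  x = 8: rhs = 14, matching y values: none (0 points).
  x = 9: rhs = 6, matching y values: 5, 14 (2 points).
  x = 10: rhs = 14, matching y values: none (0 points).
  x = 11: rhs = 6, matching y values: 5, 14 (2 points).
  x = 12: rhs = 7, matching y values: 8, 11 (2 points).
  x = 13: rhs = 4, matching y values: 2, 17 (2 points).
  x = 14: rhs = 3, matching y values: none (0 points).
  x = 15: rhs = 10, matching y values: none (0 points).
  x = 16: rhs = 12, matching y values: none (0 points).
  x = 17: rhs = 15, matching y values: none (0 points).
  x = 18: rhs = 6, matching y values: 5, 14 (2 points).
Total affine count: 16.
Full point count |E(F_19)| = 16 + 1 = 17.
Hasse bound: |17 − (19+1)| = |-3| = 3 ≤ 2√19 ≈ 8.7178 ✓.


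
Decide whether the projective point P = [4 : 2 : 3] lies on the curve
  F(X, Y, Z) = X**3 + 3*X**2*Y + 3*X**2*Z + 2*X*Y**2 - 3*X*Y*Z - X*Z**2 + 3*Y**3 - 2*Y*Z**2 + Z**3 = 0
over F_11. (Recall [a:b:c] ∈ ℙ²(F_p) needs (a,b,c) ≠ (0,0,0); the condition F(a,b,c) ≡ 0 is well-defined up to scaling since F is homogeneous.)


F(4,2,3) ≡ 1 (mod 11); P is NOT on the curve.

Evaluate F(4, 2, 3) term-by-term (mod 11).
  X**3 ↦ 1·64·1·1 = 64
  3*X**2*Y ↦ 3·16·2·1 = 96
  3*X**2*Z ↦ 3·16·1·3 = 144
  2*X*Y**2 ↦ 2·4·4·1 = 32
  -3*X*Y*Z ↦ -3·4·2·3 = -72
  -X*Z**2 ↦ -1·4·1·9 = -36
  3*Y**3 ↦ 3·1·8·1 = 24
  -2*Y*Z**2 ↦ -2·1·2·9 = -36
  Z**3 ↦ 1·1·1·27 = 27
Sum: F(4, 2, 3) = (64) + (96) + (144) + (32) + (-72) + (-36) + (24) + (-36) + (27) = 243.
Reducing mod 11: 243 ≡ 1 (mod 11).
Since F(a, b, c) ≡ 1 ≠ 0 (mod 11), P does NOT lie on the curve.


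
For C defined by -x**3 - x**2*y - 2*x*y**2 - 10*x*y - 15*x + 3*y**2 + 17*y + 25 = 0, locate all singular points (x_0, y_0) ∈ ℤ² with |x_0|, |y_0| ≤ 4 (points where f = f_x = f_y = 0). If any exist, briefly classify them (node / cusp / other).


Singular points: {(1, -3)}; classification: cusp.

Compute partial derivatives:
  f_x = -3*x**2 - 2*x*y - 2*y**2 - 10*y - 15.
  f_y = -x**2 - 4*x*y - 10*x + 6*y + 17.
Scan x_0 ∈ {−4, ..., 4}. For each x_0, f_y(x_0, y) is a polynomial in y; find its integer roots y ∈ {−4, ..., 4}, then test f_x and f at those candidates.
  x = -4: f_y(-4, y) = 22*y + 41; no integer root y with |y| ≤ 4.
  x = -3: f_y(-3, y) = 18*y + 38; no integer root y with |y| ≤ 4.
  x = -2: f_y(-2, y) = 14*y + 33; no integer root y with |y| ≤ 4.
  x = -1: f_y(-1, y) = 10*y + 26; no integer root y with |y| ≤ 4.
  x = 0: f_y(0, y) = 6*y + 17; no integer root y with |y| ≤ 4.
  x = 1: f_y(1, y) = 2*y + 6; vanishes at y ∈ {-3}. (1, -3): f_x = 0, f = 0 — SINGULAR.
  x = 2: f_y(2, y) = -2*y - 7; no integer root y with |y| ≤ 4.
  x = 3: f_y(3, y) = -6*y - 22; no integer root y with |y| ≤ 4.
  x = 4: f_y(4, y) = -10*y - 39; no integer root y with |y| ≤ 4.
Only singular point on the grid: (1, -3).
Classify: substitute x = 1 + u, y = -3 + v and expand: f = -u**3 - u**2*v - 2*u*v**2 + v**2.
No constant or linear terms (consistent with a singular point). Quadratic part: v**2. Cubic part: -u**3 - u**2*v - 2*u*v**2.
The quadratic part v**2 is a perfect square, so there is a single (double) tangent line v = 0, i.e. y = -3. Restricting the cubic part to that line (v = 0) leaves -u**3 ≠ 0, so f is not divisible by v and the branch is v² ≈ u**3 to lowest order — this is a cusp.
Classification: cusp.


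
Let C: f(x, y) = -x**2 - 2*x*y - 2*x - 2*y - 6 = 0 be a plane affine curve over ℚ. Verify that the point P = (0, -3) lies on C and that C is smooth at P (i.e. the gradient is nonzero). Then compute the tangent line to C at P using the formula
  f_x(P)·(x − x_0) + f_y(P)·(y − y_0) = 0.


Tangent line at P: 4*x - 2*y - 6 = 0.

Step 1: f(0, -3) = 0, so P lies on C.
Step 2: partial derivatives
  f_x(x, y) = -2*x - 2*y - 2, f_y(x, y) = -2*x - 2.
  f_x(P) = 4, f_y(P) = -2 (gradient nonzero, so P is smooth).
Step 3: tangent line at P: 4·(x − 0) + -2·(y − -3) = 0.
Expanding: 4*x - 2*y - 6 = 0.


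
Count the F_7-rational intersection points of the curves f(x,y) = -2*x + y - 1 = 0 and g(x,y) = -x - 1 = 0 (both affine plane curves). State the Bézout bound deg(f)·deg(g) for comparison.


Common zeros: {(6, 6)}; count = 1; Bézout bound = 1.

deg(f) = 1, deg(g) = 1, so Bézout bound = 1.
Scan x ∈ F_7. For each x, list the y ∈ F_7 with f(x, y) ≡ 0 and those with g(x, y) ≡ 0 (mod 7); the common zeros in that column are the intersection.
  x = 0: f ≡ 0 at y ∈ {1}; g ≡ 0 at y ∈ ∅; common: ∅.
  x = 1: f ≡ 0 at y ∈ {3}; g ≡ 0 at y ∈ ∅; common: ∅.
  x = 2: f ≡ 0 at y ∈ {5}; g ≡ 0 at y ∈ ∅; common: ∅.
  x = 3: f ≡ 0 at y ∈ {0}; g ≡ 0 at y ∈ ∅; common: ∅.
  x = 4: f ≡ 0 at y ∈ {2}; g ≡ 0 at y ∈ ∅; common: ∅.
  x = 5: f ≡ 0 at y ∈ {4}; g ≡ 0 at y ∈ ∅; common: ∅.
  x = 6: f ≡ 0 at y ∈ {6}; g ≡ 0 at y ∈ {0, 1, 2, 3, 4, 5, 6}; common: {6}.
Collecting: common zeros = {(6, 6)}, so the count is 1.
Comparison with the Bézout bound: 1 ≤ 1 = deg(f)·deg(g), as expected for curves with no common component (the bound is attained).


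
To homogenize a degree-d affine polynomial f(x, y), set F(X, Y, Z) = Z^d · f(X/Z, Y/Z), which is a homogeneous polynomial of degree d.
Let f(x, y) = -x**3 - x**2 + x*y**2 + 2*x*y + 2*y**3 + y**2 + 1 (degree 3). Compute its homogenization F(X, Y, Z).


F(X, Y, Z) = -X**3 - X**2*Z + X*Y**2 + 2*X*Y*Z + 2*Y**3 + Y**2*Z + Z**3

deg(f) = 3.
Substitute x = X/Z, y = Y/Z into f, then multiply by Z^3.
  monomial -1·x^3·y^0 ↦ -1·X^3·Y^0·Z^0.
  monomial -1·x^2·y^0 ↦ -1·X^2·Y^0·Z^1.
  monomial 1·x^1·y^2 ↦ 1·X^1·Y^2·Z^0.
  monomial 2·x^1·y^1 ↦ 2·X^1·Y^1·Z^1.
  monomial 2·x^0·y^3 ↦ 2·X^0·Y^3·Z^0.
  monomial 1·x^0·y^2 ↦ 1·X^0·Y^2·Z^1.
  monomial 1·x^0·y^0 ↦ 1·X^0·Y^0·Z^3.
Collecting: F(X, Y, Z) = -X**3 - X**2*Z + X*Y**2 + 2*X*Y*Z + 2*Y**3 + Y**2*Z + Z**3.


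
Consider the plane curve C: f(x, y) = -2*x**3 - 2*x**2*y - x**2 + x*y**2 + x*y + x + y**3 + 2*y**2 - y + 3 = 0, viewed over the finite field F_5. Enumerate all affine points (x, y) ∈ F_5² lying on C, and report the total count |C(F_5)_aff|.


Affine F_5-points: {(0, 1), (0, 3), (0, 4), (1, 4), (2, 0), (2, 2), (2, 4)}; count = 7.

For each of the 25 pairs (x, y) ∈ F_5², evaluate f(x, y) mod 5. Record the zeros.
  x = 0: [0↦3, 1↦0, 2↦2, 3↦0, 4↦0]  zeros at y ∈ {1, 3, 4}
  x = 1: [0↦1, 1↦3, 2↦2, 3↦4, 4↦0]  zeros at y ∈ {4}
  x = 2: [0↦0, 1↦3, 2↦0, 3↦2, 4↦0]  zeros at y ∈ {0, 2, 4}
  x = 3: [0↦3, 1↦3, 2↦4, 3↦2, 4↦3]  zeros at y ∈ ∅
  x = 4: [0↦3, 1↦1, 2↦2, 3↦2, 4↦2]  zeros at y ∈ ∅
Collecting zeros: affine points = {(0, 1), (0, 3), (0, 4), (1, 4), (2, 0), (2, 2), (2, 4)}.
Total count |C(F_5)_aff| = 7.


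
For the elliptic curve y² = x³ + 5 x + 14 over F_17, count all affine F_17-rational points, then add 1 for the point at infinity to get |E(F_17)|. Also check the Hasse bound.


Affine points = {(2, 7), (2, 10), (4, 8), (4, 9), (7, 1), (7, 16), (12, 0), (13, 7), (13, 10), (15, 8), (15, 9), (16, 5), (16, 12)}; affine count = 13; |E(F_17)| = 14.

Discriminant check: Δ ∝ 4a³ + 27b² = 4·5³ + 27·14² = 4·125 + 27·196 ≡ 12 (mod 17). Nonzero ⇒ E is nonsingular.
For each x ∈ F_17, compute rhs = x³ + 5·x + 14 mod 17, then count y ∈ F_17 with y² ≡ rhs.
  x = 0: rhs = 14, matching y values: none (0 points).
  x = 1: rhs = 3, matching y values: none (0 points).
  x = 2: rhs = 15, matching y values: 7, 10 (2 points).
  x = 3: rhs = 5, matching y values: none (0 points).
  x = 4: rhs = 13, matching y values: 8, 9 (2 points).
  x = 5: rhs = 11, matching y values: none (0 points).
  x = 6: rhs = 5, matching y values: none (0 points).
  x = 7: rhs = 1, matching y values: 1, 16 (2 points).
  x = 8: rhs = 5, matching y values: none (0 points).
  x = 9: rhs = 6, matching y values: none (0 points).
  x = 10: rhs = 10, matching y values: none (0 points).
  x = 11: rhs = 6, matching y values: none (0 points).
  x = 12: rhs = 0, matching y values: 0 (1 points).
  x = 13: rhs = 15, matching y values: 7, 10 (2 points).
  x = 14: rhs = 6, matching y values: none (0 points).
  x = 15: rhs = 13, matching y values: 8, 9 (2 points).
  x = 16: rhs = 8, matching y values: 5, 12 (2 points).
Total affine count: 13.
Full point count |E(F_17)| = 13 + 1 = 14.
Hasse bound: |14 − (17+1)| = |-4| = 4 ≤ 2√17 ≈ 8.2462 ✓.


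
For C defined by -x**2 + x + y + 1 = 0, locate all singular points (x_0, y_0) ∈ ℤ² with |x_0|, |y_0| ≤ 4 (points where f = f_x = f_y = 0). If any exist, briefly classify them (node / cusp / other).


No singular points in the scanned grid; C is smooth there.

Compute partial derivatives:
  f_x = 1 - 2*x.
  f_y = 1.
f_y = 1 is a nonzero constant, so f_y never vanishes: no point (x, y) can satisfy f = f_x = f_y = 0. In particular no (x, y) ∈ {−4, ..., 4}² is singular; the curve is smooth.


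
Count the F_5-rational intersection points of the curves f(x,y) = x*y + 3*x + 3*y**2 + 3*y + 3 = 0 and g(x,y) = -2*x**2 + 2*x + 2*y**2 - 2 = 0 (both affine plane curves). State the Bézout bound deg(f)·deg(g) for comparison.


Common zeros: {(1, 4)}; count = 1; Bézout bound = 4.

deg(f) = 2, deg(g) = 2, so Bézout bound = 4.
Scan x ∈ F_5. For each x, list the y ∈ F_5 with f(x, y) ≡ 0 and those with g(x, y) ≡ 0 (mod 5); the common zeros in that column are the intersection.
  x = 0: f ≡ 0 at y ∈ ∅; g ≡ 0 at y ∈ {1, 4}; common: ∅.
  x = 1: f ≡ 0 at y ∈ {3, 4}; g ≡ 0 at y ∈ {1, 4}; common: {4}.
  x = 2: f ≡ 0 at y ∈ ∅; g ≡ 0 at y ∈ ∅; common: ∅.
  x = 3: f ≡ 0 at y ∈ ∅; g ≡ 0 at y ∈ ∅; common: ∅.
  x = 4: f ≡ 0 at y ∈ {0, 1}; g ≡ 0 at y ∈ ∅; common: ∅.
Collecting: common zeros = {(1, 4)}, so the count is 1.
Comparison with the Bézout bound: 1 ≤ 4 = deg(f)·deg(g), as expected for curves with no common component (the affine F_5-count falls short of the bound because intersections may lie at infinity, over extension fields, or carry multiplicity).


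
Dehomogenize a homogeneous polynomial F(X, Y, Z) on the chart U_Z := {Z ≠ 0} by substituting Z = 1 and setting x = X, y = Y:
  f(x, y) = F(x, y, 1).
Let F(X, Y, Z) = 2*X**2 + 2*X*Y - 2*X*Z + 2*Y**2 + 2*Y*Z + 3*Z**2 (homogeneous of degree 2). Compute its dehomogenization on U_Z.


f(x, y) = 2*x**2 + 2*x*y - 2*x + 2*y**2 + 2*y + 3

On U_Z we set Z = 1. Each monomial c·X^i·Y^j·Z^k in F becomes c·x^i·y^j·1^k = c·x^i·y^j.
Substituting Z = 1: F(X, Y, 1) = 2*x**2 + 2*x*y - 2*x + 2*y**2 + 2*y + 3.
Note: deg(f) ≤ deg(F) = 2; strict inequality happens when F is divisible by Z (lost terms).


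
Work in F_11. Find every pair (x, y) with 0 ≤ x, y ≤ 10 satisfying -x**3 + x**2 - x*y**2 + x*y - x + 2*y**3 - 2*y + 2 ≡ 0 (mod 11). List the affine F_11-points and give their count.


Affine F_11-points: {(0, 5), (1, 2), (3, 3), (4, 4), (4, 5), (8, 5)}; count = 6.

For each of the 121 pairs (x, y) ∈ F_11², evaluate f(x, y) mod 11. Record the zeros.
  x = 0: [0↦2, 1↦2, 2↦3, 3↦6, 4↦1, 5↦0, 6↦4, 7↦3, 8↦9, 9↦1, 10↦2]  zeros at y ∈ {5}
  x = 1: [0↦1, 1↦1, 2↦0, 3↦10, 4↦10, 5↦1, 6↦6, 7↦4, 8↦7, 9↦5, 10↦10]  zeros at y ∈ {2}
  x = 2: [0↦7, 1↦7, 2↦4, 3↦10, 4↦4, 5↦9, 6↦4, 7↦1, 8↦1, 9↦5, 10↦3]  zeros at y ∈ ∅
  x = 3: [0↦3, 1↦3, 2↦9, 3↦0, 4↦10, 5↦7, 6↦3, 7↦10, 8↦7, 9↦6, 10↦8]  zeros at y ∈ {3}
  x = 4: [0↦5, 1↦5, 2↦9, 3↦7, 4↦0, 5↦0, 6↦8, 7↦3, 8↦8, 9↦2, 10↦8]  zeros at y ∈ {4, 5}
  x = 5: [0↦7, 1↦7, 2↦9, 3↦3, 4↦1, 5↦4, 6↦2, 7↦7, 8↦9, 9↦9, 10↦8]  zeros at y ∈ ∅
  x = 6: [0↦3, 1↦3, 2↦3, 3↦4, 4↦7, 5↦2, 6↦1, 7↦5, 8↦4, 9↦10, 10↦2]  zeros at y ∈ ∅
  x = 7: [0↦9, 1↦9, 2↦7, 3↦4, 4↦1, 5↦10, 6↦10, 7↦2, 8↦9, 9↦10, 10↦6]  zeros at y ∈ ∅
  x = 8: [0↦8, 1↦8, 2↦4, 3↦8, 4↦10, 5↦0, 6↦1, 7↦3, 8↦7, 9↦3, 10↦3]  zeros at y ∈ {5}
  x = 9: [0↦5, 1↦5, 2↦10, 3↦10, 4↦6, 5↦10, 6↦1, 7↦2, 8↦3, 9↦5, 10↦9]  zeros at y ∈ ∅
  x = 10: [0↦5, 1↦5, 2↦8, 3↦4, 4↦5, 5↦1, 6↦4, 7↦4, 8↦2, 9↦10, 10↦7]  zeros at y ∈ ∅
Collecting zeros: affine points = {(0, 5), (1, 2), (3, 3), (4, 4), (4, 5), (8, 5)}.
Total count |C(F_11)_aff| = 6.


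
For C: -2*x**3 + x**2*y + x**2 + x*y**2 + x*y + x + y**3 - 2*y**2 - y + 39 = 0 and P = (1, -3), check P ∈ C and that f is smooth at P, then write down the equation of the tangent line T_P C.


Tangent line at P: -3*x + 34*y + 105 = 0.

Step 1: f(1, -3) = 0, so P lies on C.
Step 2: partial derivatives
  f_x(x, y) = -6*x**2 + 2*x*y + 2*x + y**2 + y + 1, f_y(x, y) = x**2 + 2*x*y + x + 3*y**2 - 4*y - 1.
  f_x(P) = -3, f_y(P) = 34 (gradient nonzero, so P is smooth).
Step 3: tangent line at P: -3·(x − 1) + 34·(y − -3) = 0.
Expanding: -3*x + 34*y + 105 = 0.


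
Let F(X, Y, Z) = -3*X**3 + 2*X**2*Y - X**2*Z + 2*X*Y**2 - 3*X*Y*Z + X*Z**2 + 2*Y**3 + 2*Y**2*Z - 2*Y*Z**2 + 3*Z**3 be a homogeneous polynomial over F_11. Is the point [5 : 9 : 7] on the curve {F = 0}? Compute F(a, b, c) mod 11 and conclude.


F(5,9,7) ≡ 10 (mod 11); P is NOT on the curve.

Evaluate F(5, 9, 7) term-by-term (mod 11).
  -3*X**3 ↦ -3·125·1·1 = -375
  2*X**2*Y ↦ 2·25·9·1 = 450
  -X**2*Z ↦ -1·25·1·7 = -175
  2*X*Y**2 ↦ 2·5·81·1 = 810
  -3*X*Y*Z ↦ -3·5·9·7 = -945
  X*Z**2 ↦ 1·5·1·49 = 245
  2*Y**3 ↦ 2·1·729·1 = 1458
  2*Y**2*Z ↦ 2·1·81·7 = 1134
  -2*Y*Z**2 ↦ -2·1·9·49 = -882
  3*Z**3 ↦ 3·1·1·343 = 1029
Sum: F(5, 9, 7) = (-375) + (450) + (-175) + (810) + (-945) + (245) + (1458) + (1134) + (-882) + (1029) = 2749.
Reducing mod 11: 2749 ≡ 10 (mod 11).
Since F(a, b, c) ≡ 10 ≠ 0 (mod 11), P does NOT lie on the curve.


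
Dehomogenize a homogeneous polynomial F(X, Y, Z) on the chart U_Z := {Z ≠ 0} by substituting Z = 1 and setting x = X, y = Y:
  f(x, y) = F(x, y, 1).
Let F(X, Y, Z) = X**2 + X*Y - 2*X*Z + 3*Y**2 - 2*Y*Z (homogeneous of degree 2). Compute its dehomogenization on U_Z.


f(x, y) = x**2 + x*y - 2*x + 3*y**2 - 2*y

On U_Z we set Z = 1. Each monomial c·X^i·Y^j·Z^k in F becomes c·x^i·y^j·1^k = c·x^i·y^j.
Substituting Z = 1: F(X, Y, 1) = x**2 + x*y - 2*x + 3*y**2 - 2*y.
Note: deg(f) ≤ deg(F) = 2; strict inequality happens when F is divisible by Z (lost terms).


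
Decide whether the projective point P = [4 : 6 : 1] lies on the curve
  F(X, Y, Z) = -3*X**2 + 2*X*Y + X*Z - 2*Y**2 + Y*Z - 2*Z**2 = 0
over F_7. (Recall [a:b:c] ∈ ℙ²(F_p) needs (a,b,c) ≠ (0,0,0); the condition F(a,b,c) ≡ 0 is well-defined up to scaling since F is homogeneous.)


F(4,6,1) ≡ 6 (mod 7); P is NOT on the curve.

Evaluate F(4, 6, 1) term-by-term (mod 7).
  -3*X**2 ↦ -3·16·1·1 = -48
  2*X*Y ↦ 2·4·6·1 = 48
  X*Z ↦ 1·4·1·1 = 4
  -2*Y**2 ↦ -2·1·36·1 = -72
  Y*Z ↦ 1·1·6·1 = 6
  -2*Z**2 ↦ -2·1·1·1 = -2
Sum: F(4, 6, 1) = (-48) + (48) + (4) + (-72) + (6) + (-2) = -64.
Reducing mod 7: -64 ≡ 6 (mod 7).
Since F(a, b, c) ≡ 6 ≠ 0 (mod 7), P does NOT lie on the curve.


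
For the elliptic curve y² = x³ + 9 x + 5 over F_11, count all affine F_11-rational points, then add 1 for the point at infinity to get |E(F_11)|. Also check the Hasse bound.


Affine points = {(0, 4), (0, 7), (1, 2), (1, 9), (2, 3), (2, 8), (3, 2), (3, 9), (6, 0), (7, 2), (7, 9), (9, 1), (9, 10)}; affine count = 13; |E(F_11)| = 14.

Discriminant check: Δ ∝ 4a³ + 27b² = 4·9³ + 27·5² = 4·729 + 27·25 ≡ 5 (mod 11). Nonzero ⇒ E is nonsingular.
For each x ∈ F_11, compute rhs = x³ + 9·x + 5 mod 11, then count y ∈ F_11 with y² ≡ rhs.
  x = 0: rhs = 5, matching y values: 4, 7 (2 points).
  x = 1: rhs = 4, matching y values: 2, 9 (2 points).
  x = 2: rhs = 9, matching y values: 3, 8 (2 points).
  x = 3: rhs = 4, matching y values: 2, 9 (2 points).
  x = 4: rhs = 6, matching y values: none (0 points).
  x = 5: rhs = 10, matching y values: none (0 points).
  x = 6: rhs = 0, matching y values: 0 (1 points).
  x = 7: rhs = 4, matching y values: 2, 9 (2 points).
  x = 8: rhs = 6, matching y values: none (0 points).
  x = 9: rhs = 1, matching y values: 1, 10 (2 points).
  x = 10: rhs = 6, matching y values: none (0 points).
Total affine count: 13.
Full point count |E(F_11)| = 13 + 1 = 14.
Hasse bound: |14 − (11+1)| = |2| = 2 ≤ 2√11 ≈ 6.6332 ✓.


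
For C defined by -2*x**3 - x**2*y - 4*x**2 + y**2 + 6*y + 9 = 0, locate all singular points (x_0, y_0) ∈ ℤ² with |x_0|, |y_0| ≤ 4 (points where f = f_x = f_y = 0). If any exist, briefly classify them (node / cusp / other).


Singular points: {(0, -3)}; classification: node.

Compute partial derivatives:
  f_x = -6*x**2 - 2*x*y - 8*x.
  f_y = -x**2 + 2*y + 6.
Scan x_0 ∈ {−4, ..., 4}. For each x_0, f_y(x_0, y) is a polynomial in y; find its integer roots y ∈ {−4, ..., 4}, then test f_x and f at those candidates.
  x = -4: f_y(-4, y) = 2*y - 10; no integer root y with |y| ≤ 4.
  x = -3: f_y(-3, y) = 2*y - 3; no integer root y with |y| ≤ 4.
  x = -2: f_y(-2, y) = 2*y + 2; vanishes at y ∈ {-1}. (-2, -1): f_x = -12 ≠ 0.
  x = -1: f_y(-1, y) = 2*y + 5; no integer root y with |y| ≤ 4.
  x = 0: f_y(0, y) = 2*y + 6; vanishes at y ∈ {-3}. (0, -3): f_x = 0, f = 0 — SINGULAR.
  x = 1: f_y(1, y) = 2*y + 5; no integer root y with |y| ≤ 4.
  x = 2: f_y(2, y) = 2*y + 2; vanishes at y ∈ {-1}. (2, -1): f_x = -36 ≠ 0.
  x = 3: f_y(3, y) = 2*y - 3; no integer root y with |y| ≤ 4.
  x = 4: f_y(4, y) = 2*y - 10; no integer root y with |y| ≤ 4.
Only singular point on the grid: (0, -3).
Classify: substitute x = 0 + u, y = -3 + v and expand: f = -2*u**3 - u**2*v - u**2 + v**2.
No constant or linear terms (consistent with a singular point). Quadratic part: -u**2 + v**2. Cubic part: -2*u**3 - u**2*v.
The quadratic part v**2 - u**2 = (v − u)(v + u) splits into two distinct linear factors, so there are two distinct tangent lines y − -3 = ±(x − 0) — this is a node (ordinary double point).
Classification: node.
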